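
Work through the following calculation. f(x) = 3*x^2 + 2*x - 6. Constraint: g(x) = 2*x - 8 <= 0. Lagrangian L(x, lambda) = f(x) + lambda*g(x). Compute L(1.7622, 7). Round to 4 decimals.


Step 1: Evaluate f(x).
f(1.7622) = 3*1.7622^2 + 2*1.7622 - 6 = 6.8404
Step 2: Evaluate g(x).
g(1.7622) = 2*1.7622 - 8 = -4.4756
Step 3: Compute Lagrangian.
L = 6.8404 + 7*-4.4756 = -24.4888


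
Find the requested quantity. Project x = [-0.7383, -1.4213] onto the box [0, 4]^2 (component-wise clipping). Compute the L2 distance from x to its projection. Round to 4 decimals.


Project each component onto [0, 4].
clip(-0.7383) = 0.0, clip(-1.4213) = 0.0
Projection = [0.0, 0.0]
Squared diffs: [0.5451, 2.0201]
Distance = sqrt(2.5652) = 1.6016


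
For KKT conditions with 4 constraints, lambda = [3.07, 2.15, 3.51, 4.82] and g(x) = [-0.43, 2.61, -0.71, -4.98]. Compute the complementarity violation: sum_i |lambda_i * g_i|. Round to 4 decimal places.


KKT complementary slackness check:
lambda_1 * g_1 = 3.07 * -0.43 = -1.3201
lambda_2 * g_2 = 2.15 * 2.61 = 5.6115
lambda_3 * g_3 = 3.51 * -0.71 = -2.4921
lambda_4 * g_4 = 4.82 * -4.98 = -24.0036
Total violation = 1.3201 + 5.6115 + 2.4921 + 24.0036 = 33.4273


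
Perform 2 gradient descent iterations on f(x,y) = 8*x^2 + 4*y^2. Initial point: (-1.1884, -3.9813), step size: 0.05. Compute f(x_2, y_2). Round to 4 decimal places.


Gradient descent on f(x,y) = 8*x^2 + 4*y^2.
Starting point: (-1.1884, -3.9813), alpha = 0.05
Step 1: grad_x = 2*8*-1.1884 = -19.0144, grad_y = 2*4*-3.9813 = -31.8504
  x_1 = -1.1884 - 0.05*-19.0144 = -0.2377
  y_1 = -3.9813 - 0.05*-31.8504 = -2.3888
Step 2: grad_x = 2*8*-0.2377 = -3.8029, grad_y = 2*4*-2.3888 = -19.1102
  x_2 = -0.2377 - 0.05*-3.8029 = -0.0475
  y_2 = -2.3888 - 0.05*-19.1102 = -1.4333
f(-0.0475, -1.4333) = 8*(-0.0475)^2 + 4*(-1.4333)^2 = 8.2351


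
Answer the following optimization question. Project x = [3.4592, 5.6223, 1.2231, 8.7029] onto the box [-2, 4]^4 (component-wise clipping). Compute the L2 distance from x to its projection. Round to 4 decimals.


Project each component onto [-2, 4].
clip(3.4592) = 3.4592, clip(5.6223) = 4.0, clip(1.2231) = 1.2231, clip(8.7029) = 4.0
Projection = [3.4592, 4.0, 1.2231, 4.0]
Squared diffs: [0.0, 2.6319, 0.0, 22.1173]
Distance = sqrt(24.7492) = 4.9748


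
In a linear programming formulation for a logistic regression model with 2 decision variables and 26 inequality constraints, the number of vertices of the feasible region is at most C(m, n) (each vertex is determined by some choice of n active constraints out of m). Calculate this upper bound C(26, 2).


Each vertex corresponds to some choice of n active constraints out of m, so the number of vertices is at most C(m, n) = m! / (n!(m-n)!).
m = 26, n = 2
Numerator: 26 * 25
Denominator: 2! = 2
C(26, 2) = 325


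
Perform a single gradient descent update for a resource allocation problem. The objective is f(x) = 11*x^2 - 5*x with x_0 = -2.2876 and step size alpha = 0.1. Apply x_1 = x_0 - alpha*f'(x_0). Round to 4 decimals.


We compute the gradient at x_0 and apply the update.
f'(x) = 22*x - 5
f'(-2.2876) = 22*-2.2876 - 5 = -55.3272
x_1 = -2.2876 - 0.1*-55.3272 = 3.2451


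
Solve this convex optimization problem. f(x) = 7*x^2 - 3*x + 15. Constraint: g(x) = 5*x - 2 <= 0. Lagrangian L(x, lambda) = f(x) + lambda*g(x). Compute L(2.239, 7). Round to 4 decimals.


Step 1: Evaluate f(x).
f(2.239) = 7*2.239^2 - 3*2.239 + 15 = 43.3748
Step 2: Evaluate g(x).
g(2.239) = 5*2.239 - 2 = 9.195
Step 3: Compute Lagrangian.
L = 43.3748 + 7*9.195 = 107.7398


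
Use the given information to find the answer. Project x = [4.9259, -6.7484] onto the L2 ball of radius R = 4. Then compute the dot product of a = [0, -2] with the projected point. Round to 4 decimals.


Step 1: Compute ||x|| (intermediates to 6 decimals).
||x|| = sqrt(4.9259^2 + (-6.7484)^2) = 8.354962
Step 2: Project.
Since ||x|| > R, scale = R/||x|| = 4/8.354962 = 0.478757, proj(x) = scale * x
proj(x) = [2.358309, -3.230844]
Step 3: Dot product.
a^T * proj(x) = 0*2.358309 - 2*(-3.230844) = 6.4617


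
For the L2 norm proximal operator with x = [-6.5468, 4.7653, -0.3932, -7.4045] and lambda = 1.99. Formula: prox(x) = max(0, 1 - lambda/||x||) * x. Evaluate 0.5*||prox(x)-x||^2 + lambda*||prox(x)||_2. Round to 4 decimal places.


Step 1: Compute ||x||.
||x|| = 10.9795
Step 2: Compute scaling factor.
scale = max(0, 1 - 1.99/10.9795) = 0.8188
Step 3: prox(x) = [-5.3602, 3.9016, -0.3219, -6.0625]
||prox(x)|| = 8.9895
Step 4: Proximal objective.
0.5*||prox-x||^2 = 1.9801
lambda*||prox|| = 17.8891
Total = 19.8692


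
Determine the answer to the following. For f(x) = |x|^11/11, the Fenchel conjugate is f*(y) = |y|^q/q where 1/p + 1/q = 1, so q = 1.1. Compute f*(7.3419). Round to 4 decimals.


The conjugate exponent q satisfies 1/p + 1/q = 1.
p = 11, so q = 11/(11 - 1) = 1.1
|y|^q = 7.3419^1.1 = 8.9617
f*(7.3419) = 8.9617 / 1.1 = 8.147


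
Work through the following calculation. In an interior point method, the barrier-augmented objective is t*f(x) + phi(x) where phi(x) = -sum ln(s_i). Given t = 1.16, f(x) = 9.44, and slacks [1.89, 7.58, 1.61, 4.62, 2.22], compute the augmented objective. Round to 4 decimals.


Step 1: Compute log-barrier.
ln values: [0.6366, 2.0255, 0.4762, 1.5304, 0.7975]
phi = -(0.6366 + 2.0255 + 0.4762 + 1.5304 + 0.7975) = -5.4662
Step 2: Compute augmented objective.
t*f(x) = 1.16*9.44 = 10.9504
Total = 10.9504 - 5.4662 = 5.4842


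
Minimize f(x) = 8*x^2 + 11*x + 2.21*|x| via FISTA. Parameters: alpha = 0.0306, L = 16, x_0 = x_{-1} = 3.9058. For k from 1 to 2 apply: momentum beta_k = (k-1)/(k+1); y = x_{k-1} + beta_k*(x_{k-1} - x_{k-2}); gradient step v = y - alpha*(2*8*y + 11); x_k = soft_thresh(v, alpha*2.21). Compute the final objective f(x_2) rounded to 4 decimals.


FISTA on f(x) = 8*x^2 + 11*x + 2.21*|x|
L = 16, alpha = 0.0306
Iteration 1: beta = 0.0, y = 3.9058 + 0.0*(3.9058 - 3.9058) = 3.9058
  grad(y) = 73.4928, v = y - alpha*grad = 1.6569
  prox(v) = soft_thresh(1.6569, 0.0676) = 1.5893
Iteration 2: beta = 0.3333, y = 1.5893 + 0.3333*(1.5893 - 3.9058) = 0.8171
  grad(y) = 24.074, v = y - alpha*grad = 0.0805
  prox(v) = soft_thresh(0.0805, 0.0676) = 0.0128
f(x_2) = 8*0.0128^2 + 11*0.0128 + 2.21*|0.0128| = 0.1709


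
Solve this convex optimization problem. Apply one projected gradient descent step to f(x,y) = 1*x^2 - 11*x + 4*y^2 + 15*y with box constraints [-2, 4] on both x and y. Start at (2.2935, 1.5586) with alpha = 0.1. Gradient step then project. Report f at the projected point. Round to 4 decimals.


Step 1: Compute gradient at (2.2935, 1.5586).
grad_x = 2*1*2.2935 - 11 = -6.413
grad_y = 2*4*1.5586 + 15 = 27.4688
Step 2: Gradient step.
x_raw = 2.2935 - 0.1*-6.413 = 2.9348
y_raw = 1.5586 - 0.1*27.4688 = -1.1883
Step 3: Project onto [-2, 4].
x_proj = clip(2.9348) = 2.9348
y_proj = clip(-1.1883) = -1.1883
Step 4: Evaluate f.
f(2.9348, -1.1883) = -35.8459


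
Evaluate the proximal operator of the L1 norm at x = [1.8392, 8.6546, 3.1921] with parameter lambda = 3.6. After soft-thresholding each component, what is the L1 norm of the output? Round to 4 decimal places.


Soft-thresholding with lambda = 3.6:
prox(1.8392) = sign(1.8392)*max(|1.8392| - 3.6, 0) = 0.0
prox(8.6546) = sign(8.6546)*max(|8.6546| - 3.6, 0) = 5.0546
prox(3.1921) = sign(3.1921)*max(|3.1921| - 3.6, 0) = 0.0
prox(x) = [0.0, 5.0546, 0.0]
||prox(x)||_1 = 0.0 + 5.0546 + 0.0 = 5.0546


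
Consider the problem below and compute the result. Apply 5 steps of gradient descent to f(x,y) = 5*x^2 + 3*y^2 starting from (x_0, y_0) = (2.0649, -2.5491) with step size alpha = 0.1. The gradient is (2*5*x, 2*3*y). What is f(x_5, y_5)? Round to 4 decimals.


Gradient descent on f(x,y) = 5*x^2 + 3*y^2.
Starting point: (2.0649, -2.5491), alpha = 0.1
Step 1: grad_x = 2*5*2.0649 = 20.649, grad_y = 2*3*-2.5491 = -15.2946
  x_1 = 2.0649 - 0.1*20.649 = 0.0
  y_1 = -2.5491 - 0.1*-15.2946 = -1.0196
Step 2: grad_x = 2*5*0.0 = 0.0, grad_y = 2*3*-1.0196 = -6.1178
  x_2 = 0.0 - 0.1*0.0 = 0.0
  y_2 = -1.0196 - 0.1*-6.1178 = -0.4079
Step 3: grad_x = 2*5*0.0 = 0.0, grad_y = 2*3*-0.4079 = -2.4471
  x_3 = 0.0 - 0.1*0.0 = 0.0
  y_3 = -0.4079 - 0.1*-2.4471 = -0.1631
Step 4: grad_x = 2*5*0.0 = 0.0, grad_y = 2*3*-0.1631 = -0.9789
  x_4 = 0.0 - 0.1*0.0 = 0.0
  y_4 = -0.1631 - 0.1*-0.9789 = -0.0653
Step 5: grad_x = 2*5*0.0 = 0.0, grad_y = 2*3*-0.0653 = -0.3915
  x_5 = 0.0 - 0.1*0.0 = 0.0
  y_5 = -0.0653 - 0.1*-0.3915 = -0.0261
f(0.0, -0.0261) = 5*0.0^2 + 3*(-0.0261)^2 = 0.002


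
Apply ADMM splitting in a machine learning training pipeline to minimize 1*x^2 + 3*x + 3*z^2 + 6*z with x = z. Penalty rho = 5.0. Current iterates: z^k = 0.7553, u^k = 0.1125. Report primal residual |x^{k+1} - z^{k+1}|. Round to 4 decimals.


ADMM iteration with rho = 5.0, z^k = 0.7553, u^k = 0.1125
Step 1: x-update.
Minimize 1*x^2 + 3*x + (5.0/2)*(x - 0.7553 + 0.1125)^2
FOC: (2*1 + 5.0)*x = -3 + 5.0*(0.7553 - 0.1125)
x^{k+1} = 0.0306
Step 2: z-update.
Minimize 3*z^2 + 6*z + (5.0/2)*(0.0306 - z + 0.1125)^2
FOC: (2*3 + 5.0)*z = -6 + 5.0*(0.0306 + 0.1125)
z^{k+1} = -0.4804
Step 3: u-update.
u^{k+1} = 0.1125 + 0.0306 + 0.4804 = 0.6235
Step 4: Primal residual = |0.0306 + 0.4804| = 0.511


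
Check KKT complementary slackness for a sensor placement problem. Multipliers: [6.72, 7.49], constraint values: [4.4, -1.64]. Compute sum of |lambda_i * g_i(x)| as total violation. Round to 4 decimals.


KKT complementary slackness check:
lambda_1 * g_1 = 6.72 * 4.4 = 29.568
lambda_2 * g_2 = 7.49 * -1.64 = -12.2836
Total violation = 29.568 + 12.2836 = 41.8516


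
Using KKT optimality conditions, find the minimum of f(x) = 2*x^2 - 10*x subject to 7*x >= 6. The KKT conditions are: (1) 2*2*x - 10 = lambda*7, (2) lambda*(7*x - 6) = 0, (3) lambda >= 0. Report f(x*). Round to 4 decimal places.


Step 1: Try lambda = 0 (constraint inactive).
Stationarity: 2*2*x - 10 = 0
x* = 10/(2*2) = 2.5
Check constraint: 7*2.5 = 17.5 >= 6 -- satisfied.
Step 2: Compute optimal value.
f(x*) = 2*2.5^2 - 10*2.5 = -12.5


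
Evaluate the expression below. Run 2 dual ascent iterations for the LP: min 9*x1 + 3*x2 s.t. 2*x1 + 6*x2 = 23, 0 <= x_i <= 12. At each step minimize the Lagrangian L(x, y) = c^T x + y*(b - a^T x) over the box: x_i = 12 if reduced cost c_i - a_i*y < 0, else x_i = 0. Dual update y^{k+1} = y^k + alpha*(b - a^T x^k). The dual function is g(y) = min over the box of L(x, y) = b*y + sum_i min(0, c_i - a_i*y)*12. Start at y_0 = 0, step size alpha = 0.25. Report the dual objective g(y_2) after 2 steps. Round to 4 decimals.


Dual ascent for LP: min 9*x1 + 3*x2, 2*x1 + 6*x2 = 23, 0 <= x_i <= 12
Step 1: y^k = 0.0, reduced costs: (9.0, 3.0)
  x^k = (0.0, 0.0), subgradient = b - a^T x = 23.0
  y^{k+1} = 0.0 + 0.25*23.0 = 5.75
Step 2: y^k = 5.75, reduced costs: (-2.5, -31.5)
  x^k = (12.0, 12.0), subgradient = b - a^T x = -73.0
  y^{k+1} = 5.75 + 0.25*-73.0 = -12.5
Dual objective at y_2 = -12.5: reduced costs (34.0, 78.0), box minimizer x = (0.0, 0.0)
g(y_2) = b*y + (c1 - a1*y)*x1 + (c2 - a2*y)*x2 = 23*(-12.5) + 34.0*0.0 + 78.0*0.0 = -287.5 + 0.0 + 0.0 = -287.5


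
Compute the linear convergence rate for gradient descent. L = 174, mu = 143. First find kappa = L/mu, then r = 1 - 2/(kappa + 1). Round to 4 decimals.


Step 1: Compute the condition number.
kappa = L/mu = 174/143 = 1.2168
Step 2: Compute the convergence rate.
r = 1 - 2/(kappa + 1) = 1 - 2*mu/(L + mu) = (L - mu)/(L + mu) = 31/317 = 0.0978


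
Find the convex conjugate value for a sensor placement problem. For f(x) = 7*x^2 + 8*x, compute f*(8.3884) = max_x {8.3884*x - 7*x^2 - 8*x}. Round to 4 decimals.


f*(y) = sup_x {y*x - a*x^2 - b*x} = sup_x {(y-b)*x - a*x^2}
FOC: (y - b) - 2a*x = 0 => x* = (y - b)/(2a)
x* = (8.3884 - 8)/(2*7) = 0.0277
f*(8.3884) = (y-b)^2/(4a) = (8.3884 - 8)^2/(4*7)
= 0.1509/28 = 0.0054


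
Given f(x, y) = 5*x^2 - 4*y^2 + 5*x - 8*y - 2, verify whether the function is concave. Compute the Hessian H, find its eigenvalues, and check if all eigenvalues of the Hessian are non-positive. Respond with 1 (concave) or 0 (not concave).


The Hessian of f(x,y) = 5*x^2 - 4*y^2 + 5*x - 8*y - 2 is:
H = [[10, 0], [0, -8]]
Trace = 10 - 8 = 2
Determinant = 10*-8 - (0)^2 = -80
Discriminant = (2)^2 - 4*-80 = 324.0
Eigenvalues: lambda_1 = -8.0, lambda_2 = 10.0
The function is not concave.

0


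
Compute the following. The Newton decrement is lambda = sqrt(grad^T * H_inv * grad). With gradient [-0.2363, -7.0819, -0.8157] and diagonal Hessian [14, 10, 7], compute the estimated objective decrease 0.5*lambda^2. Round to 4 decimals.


Step 1: H is diagonal, so H^(-1) * g = [-0.0169, -0.7082, -0.1165].
Step 2: g^T H^(-1) g = sum_i g_i^2 / H_ii
  = (-0.2363)^2/14 + (-7.0819)^2/10 + (-0.8157)^2/7
  = 0.004 + 5.0153 + 0.0951 = 5.1144
Step 3: Objective decrease = 0.5 * g^T H^(-1) g = 2.5572


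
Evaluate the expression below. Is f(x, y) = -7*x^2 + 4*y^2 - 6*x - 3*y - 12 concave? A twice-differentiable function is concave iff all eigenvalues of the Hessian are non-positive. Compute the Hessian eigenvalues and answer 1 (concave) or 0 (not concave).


The Hessian of f(x,y) = -7*x^2 + 4*y^2 - 6*x - 3*y - 12 is:
H = [[-14, 0], [0, 8]]
Trace = -14 + 8 = -6
Determinant = -14*8 - (0)^2 = -112
Discriminant = (-6)^2 - 4*-112 = 484.0
Eigenvalues: lambda_1 = -14.0, lambda_2 = 8.0
The function is not concave.

0


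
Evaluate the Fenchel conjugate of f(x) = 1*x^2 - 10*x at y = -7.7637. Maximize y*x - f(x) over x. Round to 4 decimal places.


f*(y) = sup_x {y*x - a*x^2 - b*x} = sup_x {(y-b)*x - a*x^2}
FOC: (y - b) - 2a*x = 0 => x* = (y - b)/(2a)
x* = (-7.7637 + 10)/(2*1) = 1.1182
f*(-7.7637) = (y-b)^2/(4a) = (-7.7637 + 10)^2/(4*1)
= 5.001/4 = 1.2503


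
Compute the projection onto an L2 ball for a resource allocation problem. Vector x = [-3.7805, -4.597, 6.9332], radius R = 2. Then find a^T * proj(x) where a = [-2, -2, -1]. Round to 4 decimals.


Step 1: Compute ||x|| (intermediates to 6 decimals).
||x|| = sqrt((-3.7805)^2 + (-4.597)^2 + 6.9332^2) = 9.137497
Step 2: Project.
Since ||x|| > R, scale = R/||x|| = 2/9.137497 = 0.218878, proj(x) = scale * x
proj(x) = [-0.827468, -1.006182, 1.517525]
Step 3: Dot product.
a^T * proj(x) = -2*(-0.827468) - 2*(-1.006182) - 1*1.517525 = 2.1498


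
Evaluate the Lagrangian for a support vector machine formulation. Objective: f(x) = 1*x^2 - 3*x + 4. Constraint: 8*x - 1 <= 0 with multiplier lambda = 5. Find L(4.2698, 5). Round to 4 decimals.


Step 1: Evaluate f(x).
f(4.2698) = 1*4.2698^2 - 3*4.2698 + 4 = 9.4218
Step 2: Evaluate g(x).
g(4.2698) = 8*4.2698 - 1 = 33.1584
Step 3: Compute Lagrangian.
L = 9.4218 + 5*33.1584 = 175.2138


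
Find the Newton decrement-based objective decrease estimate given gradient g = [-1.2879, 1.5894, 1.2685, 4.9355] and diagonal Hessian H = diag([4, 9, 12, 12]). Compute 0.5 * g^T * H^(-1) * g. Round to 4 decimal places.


Step 1: H is diagonal, so H^(-1) * g = [-0.322, 0.1766, 0.1057, 0.4113].
Step 2: g^T H^(-1) g = sum_i g_i^2 / H_ii
  = (-1.2879)^2/4 + (1.5894)^2/9 + (1.2685)^2/12 + (4.9355)^2/12
  = 0.4147 + 0.2807 + 0.1341 + 2.0299 = 2.8594
Step 3: Objective decrease = 0.5 * g^T H^(-1) g = 1.4297


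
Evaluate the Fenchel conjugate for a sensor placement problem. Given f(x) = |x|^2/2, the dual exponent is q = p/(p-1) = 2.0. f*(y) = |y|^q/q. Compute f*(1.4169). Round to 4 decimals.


The conjugate exponent q satisfies 1/p + 1/q = 1.
p = 2, so q = 2/(2 - 1) = 2.0
|y|^q = 1.4169^2.0 = 2.0076
f*(1.4169) = 2.0076 / 2.0 = 1.0038


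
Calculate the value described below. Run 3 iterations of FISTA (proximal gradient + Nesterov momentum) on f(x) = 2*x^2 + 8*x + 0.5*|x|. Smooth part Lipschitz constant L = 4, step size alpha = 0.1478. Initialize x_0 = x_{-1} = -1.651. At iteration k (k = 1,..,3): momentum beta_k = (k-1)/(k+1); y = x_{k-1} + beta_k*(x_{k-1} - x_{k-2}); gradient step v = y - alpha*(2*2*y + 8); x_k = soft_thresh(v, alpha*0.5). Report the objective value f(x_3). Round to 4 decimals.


FISTA on f(x) = 2*x^2 + 8*x + 0.5*|x|
L = 4, alpha = 0.1478
Iteration 1: beta = 0.0, y = -1.651 + 0.0*(-1.651 + 1.651) = -1.651
  grad(y) = 1.396, v = y - alpha*grad = -1.8573
  prox(v) = soft_thresh(-1.8573, 0.0739) = -1.7834
Iteration 2: beta = 0.3333, y = -1.7834 + 0.3333*(-1.7834 + 1.651) = -1.8276
  grad(y) = 0.6897, v = y - alpha*grad = -1.9295
  prox(v) = soft_thresh(-1.9295, 0.0739) = -1.8556
Iteration 3: beta = 0.5, y = -1.8556 + 0.5*(-1.8556 + 1.7834) = -1.8917
  grad(y) = 0.4332, v = y - alpha*grad = -1.9557
  prox(v) = soft_thresh(-1.9557, 0.0739) = -1.8818
f(x_3) = 2*(-1.8818)^2 + 8*(-1.8818) + 0.5*|-1.8818| = -7.0312


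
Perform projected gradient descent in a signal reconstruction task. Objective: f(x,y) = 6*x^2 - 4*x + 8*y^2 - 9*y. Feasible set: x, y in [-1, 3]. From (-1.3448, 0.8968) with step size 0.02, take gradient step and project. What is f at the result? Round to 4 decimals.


Step 1: Compute gradient at (-1.3448, 0.8968).
grad_x = 2*6*-1.3448 - 4 = -20.1376
grad_y = 2*8*0.8968 - 9 = 5.3488
Step 2: Gradient step.
x_raw = -1.3448 - 0.02*-20.1376 = -0.942
y_raw = 0.8968 - 0.02*5.3488 = 0.7898
Step 3: Project onto [-1, 3].
x_proj = clip(-0.942) = -0.942
y_proj = clip(0.7898) = 0.7898
Step 4: Evaluate f.
f(-0.942, 0.7898) = 6.9751


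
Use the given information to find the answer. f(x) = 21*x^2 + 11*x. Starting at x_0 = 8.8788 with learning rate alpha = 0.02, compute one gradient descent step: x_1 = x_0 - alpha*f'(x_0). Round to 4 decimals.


We compute the gradient at x_0 and apply the update.
f'(x) = 42*x + 11
f'(8.8788) = 42*8.8788 + 11 = 383.9096
x_1 = 8.8788 - 0.02*383.9096 = 1.2006


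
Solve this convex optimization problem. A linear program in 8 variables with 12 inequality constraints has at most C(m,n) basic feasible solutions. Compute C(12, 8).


Each vertex corresponds to some choice of n active constraints out of m, so the number of vertices is at most C(m, n) = m! / (n!(m-n)!).
m = 12, n = 8
Numerator: 12 * 11 * 10 * 9 * 8 * 7 * 6 * 5
Denominator: 8! = 40320
C(12, 8) = 495


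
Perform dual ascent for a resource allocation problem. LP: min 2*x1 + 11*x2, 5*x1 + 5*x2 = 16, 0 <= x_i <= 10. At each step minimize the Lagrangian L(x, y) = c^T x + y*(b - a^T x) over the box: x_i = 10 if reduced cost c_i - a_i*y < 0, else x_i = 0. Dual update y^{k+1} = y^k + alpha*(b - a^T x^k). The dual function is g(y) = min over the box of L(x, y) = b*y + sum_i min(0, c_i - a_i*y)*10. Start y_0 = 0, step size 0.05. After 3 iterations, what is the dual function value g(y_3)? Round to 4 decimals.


Dual ascent for LP: min 2*x1 + 11*x2, 5*x1 + 5*x2 = 16, 0 <= x_i <= 10
Step 1: y^k = 0.0, reduced costs: (2.0, 11.0)
  x^k = (0.0, 0.0), subgradient = b - a^T x = 16.0
  y^{k+1} = 0.0 + 0.05*16.0 = 0.8
Step 2: y^k = 0.8, reduced costs: (-2.0, 7.0)
  x^k = (10.0, 0.0), subgradient = b - a^T x = -34.0
  y^{k+1} = 0.8 + 0.05*-34.0 = -0.9
Step 3: y^k = -0.9, reduced costs: (6.5, 15.5)
  x^k = (0.0, 0.0), subgradient = b - a^T x = 16.0
  y^{k+1} = -0.9 + 0.05*16.0 = -0.1
Dual objective at y_3 = -0.1: reduced costs (2.5, 11.5), box minimizer x = (0.0, 0.0)
g(y_3) = b*y + (c1 - a1*y)*x1 + (c2 - a2*y)*x2 = 16*(-0.1) + 2.5*0.0 + 11.5*0.0 = -1.6 + 0.0 + 0.0 = -1.6


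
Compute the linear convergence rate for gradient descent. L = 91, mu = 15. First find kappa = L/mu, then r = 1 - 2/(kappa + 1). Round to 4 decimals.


Step 1: Compute the condition number.
kappa = L/mu = 91/15 = 6.0667
Step 2: Compute the convergence rate.
r = 1 - 2/(kappa + 1) = 1 - 2*mu/(L + mu) = (L - mu)/(L + mu) = 76/106 = 0.717


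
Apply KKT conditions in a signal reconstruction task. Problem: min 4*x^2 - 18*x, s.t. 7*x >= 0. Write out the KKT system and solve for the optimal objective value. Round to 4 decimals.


Step 1: Try lambda = 0 (constraint inactive).
Stationarity: 2*4*x - 18 = 0
x* = 18/(2*4) = 2.25
Check constraint: 7*2.25 = 15.75 >= 0 -- satisfied.
Step 2: Compute optimal value.
f(x*) = 4*2.25^2 - 18*2.25 = -20.25


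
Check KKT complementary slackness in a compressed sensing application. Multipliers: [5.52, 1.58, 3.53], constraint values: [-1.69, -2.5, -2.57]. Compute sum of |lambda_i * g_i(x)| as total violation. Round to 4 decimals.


KKT complementary slackness check:
lambda_1 * g_1 = 5.52 * -1.69 = -9.3288
lambda_2 * g_2 = 1.58 * -2.5 = -3.95
lambda_3 * g_3 = 3.53 * -2.57 = -9.0721
Total violation = 9.3288 + 3.95 + 9.0721 = 22.3509


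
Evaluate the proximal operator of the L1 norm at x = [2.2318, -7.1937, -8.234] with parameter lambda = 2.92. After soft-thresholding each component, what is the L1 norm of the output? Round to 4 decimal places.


Soft-thresholding with lambda = 2.92:
prox(2.2318) = sign(2.2318)*max(|2.2318| - 2.92, 0) = 0.0
prox(-7.1937) = sign(-7.1937)*max(|-7.1937| - 2.92, 0) = -4.2737
prox(-8.234) = sign(-8.234)*max(|-8.234| - 2.92, 0) = -5.314
prox(x) = [0.0, -4.2737, -5.314]
||prox(x)||_1 = 0.0 + 4.2737 + 5.314 = 9.5877


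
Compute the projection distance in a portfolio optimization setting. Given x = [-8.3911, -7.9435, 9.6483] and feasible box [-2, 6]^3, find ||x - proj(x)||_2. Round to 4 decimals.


Project each component onto [-2, 6].
clip(-8.3911) = -2.0, clip(-7.9435) = -2.0, clip(9.6483) = 6.0
Projection = [-2.0, -2.0, 6.0]
Squared diffs: [40.8462, 35.3252, 13.3101]
Distance = sqrt(89.4815) = 9.4595


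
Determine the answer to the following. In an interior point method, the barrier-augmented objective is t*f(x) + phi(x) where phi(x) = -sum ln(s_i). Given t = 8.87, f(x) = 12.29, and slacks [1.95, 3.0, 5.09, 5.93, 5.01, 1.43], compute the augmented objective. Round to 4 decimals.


Step 1: Compute log-barrier.
ln values: [0.6678, 1.0986, 1.6273, 1.78, 1.6114, 0.3577]
phi = -(0.6678 + 1.0986 + 1.6273 + 1.78 + 1.6114 + 0.3577) = -7.1429
Step 2: Compute augmented objective.
t*f(x) = 8.87*12.29 = 109.0123
Total = 109.0123 - 7.1429 = 101.8694


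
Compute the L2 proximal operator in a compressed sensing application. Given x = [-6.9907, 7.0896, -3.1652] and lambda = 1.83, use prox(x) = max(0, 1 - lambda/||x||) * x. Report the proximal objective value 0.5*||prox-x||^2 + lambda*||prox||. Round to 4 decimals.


Step 1: Compute ||x||.
||x|| = 10.4475
Step 2: Compute scaling factor.
scale = max(0, 1 - 1.83/10.4475) = 0.8248
Step 3: prox(x) = [-5.7662, 5.8478, -2.6108]
||prox(x)|| = 8.6175
Step 4: Proximal objective.
0.5*||prox-x||^2 = 1.6745
lambda*||prox|| = 15.77
Total = 17.4445


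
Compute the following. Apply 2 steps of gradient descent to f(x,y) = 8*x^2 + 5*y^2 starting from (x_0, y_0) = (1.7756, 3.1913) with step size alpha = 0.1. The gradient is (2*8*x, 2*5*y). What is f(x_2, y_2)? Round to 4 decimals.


Gradient descent on f(x,y) = 8*x^2 + 5*y^2.
Starting point: (1.7756, 3.1913), alpha = 0.1
Step 1: grad_x = 2*8*1.7756 = 28.4096, grad_y = 2*5*3.1913 = 31.913
  x_1 = 1.7756 - 0.1*28.4096 = -1.0654
  y_1 = 3.1913 - 0.1*31.913 = 0.0
Step 2: grad_x = 2*8*-1.0654 = -17.0458, grad_y = 2*5*0.0 = 0.0
  x_2 = -1.0654 - 0.1*-17.0458 = 0.6392
  y_2 = 0.0 - 0.1*0.0 = 0.0
f(0.6392, 0.0) = 8*0.6392^2 + 5*0.0^2 = 3.2688


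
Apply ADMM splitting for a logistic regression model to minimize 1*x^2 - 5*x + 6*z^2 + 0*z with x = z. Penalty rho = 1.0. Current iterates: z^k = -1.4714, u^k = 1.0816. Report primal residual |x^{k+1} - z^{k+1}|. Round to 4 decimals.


ADMM iteration with rho = 1.0, z^k = -1.4714, u^k = 1.0816
Step 1: x-update.
Minimize 1*x^2 - 5*x + (1.0/2)*(x + 1.4714 + 1.0816)^2
FOC: (2*1 + 1.0)*x = 5 + 1.0*(-1.4714 - 1.0816)
x^{k+1} = 0.8157
Step 2: z-update.
Minimize 6*z^2 + 0*z + (1.0/2)*(0.8157 - z + 1.0816)^2
FOC: (2*6 + 1.0)*z = 0 + 1.0*(0.8157 + 1.0816)
z^{k+1} = 0.1459
Step 3: u-update.
u^{k+1} = 1.0816 + 0.8157 - 0.1459 = 1.7513
Step 4: Primal residual = |0.8157 - 0.1459| = 0.6697


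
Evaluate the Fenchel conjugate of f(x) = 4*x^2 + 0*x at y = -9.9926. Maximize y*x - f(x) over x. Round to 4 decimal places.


f*(y) = sup_x {y*x - a*x^2 - b*x} = sup_x {(y-b)*x - a*x^2}
FOC: (y - b) - 2a*x = 0 => x* = (y - b)/(2a)
x* = (-9.9926 - 0)/(2*4) = -1.2491
f*(-9.9926) = (y-b)^2/(4a) = (-9.9926 - 0)^2/(4*4)
= 99.8521/16 = 6.2408


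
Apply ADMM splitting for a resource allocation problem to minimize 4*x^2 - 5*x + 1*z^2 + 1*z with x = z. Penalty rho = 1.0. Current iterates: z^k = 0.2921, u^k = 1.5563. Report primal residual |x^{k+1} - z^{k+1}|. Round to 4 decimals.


ADMM iteration with rho = 1.0, z^k = 0.2921, u^k = 1.5563
Step 1: x-update.
Minimize 4*x^2 - 5*x + (1.0/2)*(x - 0.2921 + 1.5563)^2
FOC: (2*4 + 1.0)*x = 5 + 1.0*(0.2921 - 1.5563)
x^{k+1} = 0.4151
Step 2: z-update.
Minimize 1*z^2 + 1*z + (1.0/2)*(0.4151 - z + 1.5563)^2
FOC: (2*1 + 1.0)*z = -1 + 1.0*(0.4151 + 1.5563)
z^{k+1} = 0.3238
Step 3: u-update.
u^{k+1} = 1.5563 + 0.4151 - 0.3238 = 1.6476
Step 4: Primal residual = |0.4151 - 0.3238| = 0.0913


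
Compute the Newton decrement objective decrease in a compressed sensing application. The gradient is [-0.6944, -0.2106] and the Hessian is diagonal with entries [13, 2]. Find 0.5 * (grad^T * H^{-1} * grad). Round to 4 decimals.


Step 1: H is diagonal, so H^(-1) * g = [-0.0534, -0.1053].
Step 2: g^T H^(-1) g = sum_i g_i^2 / H_ii
  = (-0.6944)^2/13 + (-0.2106)^2/2
  = 0.0371 + 0.0222 = 0.0593
Step 3: Objective decrease = 0.5 * g^T H^(-1) g = 0.0296


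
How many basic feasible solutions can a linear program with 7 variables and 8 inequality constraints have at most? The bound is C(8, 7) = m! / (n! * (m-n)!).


Each vertex corresponds to some choice of n active constraints out of m, so the number of vertices is at most C(m, n) = m! / (n!(m-n)!).
m = 8, n = 7
Numerator: 8 * 7 * 6 * 5 * 4 * 3 * 2
Denominator: 7! = 5040
C(8, 7) = 8


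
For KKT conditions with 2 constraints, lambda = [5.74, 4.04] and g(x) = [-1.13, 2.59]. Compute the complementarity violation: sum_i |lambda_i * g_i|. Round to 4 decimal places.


KKT complementary slackness check:
lambda_1 * g_1 = 5.74 * -1.13 = -6.4862
lambda_2 * g_2 = 4.04 * 2.59 = 10.4636
Total violation = 6.4862 + 10.4636 = 16.9498


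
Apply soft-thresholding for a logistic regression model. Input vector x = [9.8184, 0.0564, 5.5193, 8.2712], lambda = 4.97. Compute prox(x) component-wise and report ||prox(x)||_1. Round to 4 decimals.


Soft-thresholding with lambda = 4.97:
prox(9.8184) = sign(9.8184)*max(|9.8184| - 4.97, 0) = 4.8484
prox(0.0564) = sign(0.0564)*max(|0.0564| - 4.97, 0) = 0.0
prox(5.5193) = sign(5.5193)*max(|5.5193| - 4.97, 0) = 0.5493
prox(8.2712) = sign(8.2712)*max(|8.2712| - 4.97, 0) = 3.3012
prox(x) = [4.8484, 0.0, 0.5493, 3.3012]
||prox(x)||_1 = 4.8484 + 0.0 + 0.5493 + 3.3012 = 8.6989


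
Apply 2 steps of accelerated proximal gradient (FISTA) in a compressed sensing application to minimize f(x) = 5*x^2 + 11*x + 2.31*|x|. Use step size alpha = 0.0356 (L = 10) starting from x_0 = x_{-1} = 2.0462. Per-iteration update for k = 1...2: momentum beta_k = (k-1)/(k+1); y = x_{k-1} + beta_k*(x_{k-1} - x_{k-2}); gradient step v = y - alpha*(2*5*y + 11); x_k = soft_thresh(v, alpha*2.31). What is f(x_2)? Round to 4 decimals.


FISTA on f(x) = 5*x^2 + 11*x + 2.31*|x|
L = 10, alpha = 0.0356
Iteration 1: beta = 0.0, y = 2.0462 + 0.0*(2.0462 - 2.0462) = 2.0462
  grad(y) = 31.462, v = y - alpha*grad = 0.9262
  prox(v) = soft_thresh(0.9262, 0.0822) = 0.8439
Iteration 2: beta = 0.3333, y = 0.8439 + 0.3333*(0.8439 - 2.0462) = 0.4432
  grad(y) = 15.4316, v = y - alpha*grad = -0.1062
  prox(v) = soft_thresh(-0.1062, 0.0822) = -0.024
f(x_2) = 5*(-0.024)^2 + 11*(-0.024) + 2.31*|-0.024| = -0.2054


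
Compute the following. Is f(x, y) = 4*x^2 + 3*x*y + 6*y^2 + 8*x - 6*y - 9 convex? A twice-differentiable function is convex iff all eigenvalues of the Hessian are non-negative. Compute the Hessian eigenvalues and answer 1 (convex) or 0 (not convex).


The Hessian of f(x,y) = 4*x^2 + 3*x*y + 6*y^2 + 8*x - 6*y - 9 is:
H = [[8, 3], [3, 12]]
Trace = 8 + 12 = 20
Determinant = 8*12 - (3)^2 = 87
Discriminant = (20)^2 - 4*87 = 52.0
Eigenvalues: lambda_1 = 6.3944, lambda_2 = 13.6056
The function is convex.

1


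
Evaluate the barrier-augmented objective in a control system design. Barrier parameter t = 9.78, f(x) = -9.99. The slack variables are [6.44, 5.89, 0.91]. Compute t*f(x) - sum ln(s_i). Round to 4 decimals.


Step 1: Compute log-barrier.
ln values: [1.8625, 1.7733, -0.0943]
phi = -(1.8625 + 1.7733 - 0.0943) = -3.5415
Step 2: Compute augmented objective.
t*f(x) = 9.78*-9.99 = -97.7022
Total = -97.7022 - 3.5415 = -101.2437


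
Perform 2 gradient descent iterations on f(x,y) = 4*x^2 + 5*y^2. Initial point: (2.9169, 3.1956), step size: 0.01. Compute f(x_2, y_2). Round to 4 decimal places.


Gradient descent on f(x,y) = 4*x^2 + 5*y^2.
Starting point: (2.9169, 3.1956), alpha = 0.01
Step 1: grad_x = 2*4*2.9169 = 23.3352, grad_y = 2*5*3.1956 = 31.956
  x_1 = 2.9169 - 0.01*23.3352 = 2.6835
  y_1 = 3.1956 - 0.01*31.956 = 2.876
Step 2: grad_x = 2*4*2.6835 = 21.4684, grad_y = 2*5*2.876 = 28.7604
  x_2 = 2.6835 - 0.01*21.4684 = 2.4689
  y_2 = 2.876 - 0.01*28.7604 = 2.5884
f(2.4689, 2.5884) = 4*2.4689^2 + 5*2.5884^2 = 57.8812


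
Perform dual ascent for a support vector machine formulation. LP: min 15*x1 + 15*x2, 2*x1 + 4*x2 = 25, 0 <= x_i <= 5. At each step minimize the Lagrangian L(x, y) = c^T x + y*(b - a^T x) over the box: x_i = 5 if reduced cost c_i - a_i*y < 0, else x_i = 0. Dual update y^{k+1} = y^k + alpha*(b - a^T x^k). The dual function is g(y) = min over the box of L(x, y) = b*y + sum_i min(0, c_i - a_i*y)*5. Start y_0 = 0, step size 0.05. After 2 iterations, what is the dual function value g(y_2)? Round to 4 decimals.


Dual ascent for LP: min 15*x1 + 15*x2, 2*x1 + 4*x2 = 25, 0 <= x_i <= 5
Step 1: y^k = 0.0, reduced costs: (15.0, 15.0)
  x^k = (0.0, 0.0), subgradient = b - a^T x = 25.0
  y^{k+1} = 0.0 + 0.05*25.0 = 1.25
Step 2: y^k = 1.25, reduced costs: (12.5, 10.0)
  x^k = (0.0, 0.0), subgradient = b - a^T x = 25.0
  y^{k+1} = 1.25 + 0.05*25.0 = 2.5
Dual objective at y_2 = 2.5: reduced costs (10.0, 5.0), box minimizer x = (0.0, 0.0)
g(y_2) = b*y + (c1 - a1*y)*x1 + (c2 - a2*y)*x2 = 25*2.5 + 10.0*0.0 + 5.0*0.0 = 62.5 + 0.0 + 0.0 = 62.5


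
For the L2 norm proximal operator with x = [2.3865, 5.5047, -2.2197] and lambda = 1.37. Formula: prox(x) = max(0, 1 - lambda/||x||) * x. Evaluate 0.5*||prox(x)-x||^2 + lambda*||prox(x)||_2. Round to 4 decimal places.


Step 1: Compute ||x||.
||x|| = 6.3972
Step 2: Compute scaling factor.
scale = max(0, 1 - 1.37/6.3972) = 0.7858
Step 3: prox(x) = [1.8754, 4.3258, -1.7443]
||prox(x)|| = 5.0272
Step 4: Proximal objective.
0.5*||prox-x||^2 = 0.9385
lambda*||prox|| = 6.8873
Total = 7.8257


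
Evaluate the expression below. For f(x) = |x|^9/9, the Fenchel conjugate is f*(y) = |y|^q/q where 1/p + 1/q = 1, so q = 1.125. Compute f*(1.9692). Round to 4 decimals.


The conjugate exponent q satisfies 1/p + 1/q = 1.
p = 9, so q = 9/(9 - 1) = 1.125
|y|^q = 1.9692^1.125 = 2.1433
f*(1.9692) = 2.1433 / 1.125 = 1.9051


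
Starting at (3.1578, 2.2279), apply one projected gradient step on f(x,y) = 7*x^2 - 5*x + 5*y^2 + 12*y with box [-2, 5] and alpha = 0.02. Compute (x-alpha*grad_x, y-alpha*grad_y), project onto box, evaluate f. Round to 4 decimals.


Step 1: Compute gradient at (3.1578, 2.2279).
grad_x = 2*7*3.1578 - 5 = 39.2092
grad_y = 2*5*2.2279 + 12 = 34.279
Step 2: Gradient step.
x_raw = 3.1578 - 0.02*39.2092 = 2.3736
y_raw = 2.2279 - 0.02*34.279 = 1.5423
Step 3: Project onto [-2, 5].
x_proj = clip(2.3736) = 2.3736
y_proj = clip(1.5423) = 1.5423
Step 4: Evaluate f.
f(2.3736, 1.5423) = 57.9719


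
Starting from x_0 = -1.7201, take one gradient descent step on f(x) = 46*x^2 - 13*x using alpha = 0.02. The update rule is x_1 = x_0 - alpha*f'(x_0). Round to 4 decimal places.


We compute the gradient at x_0 and apply the update.
f'(x) = 92*x - 13
f'(-1.7201) = 92*-1.7201 - 13 = -171.2492
x_1 = -1.7201 - 0.02*-171.2492 = 1.7049


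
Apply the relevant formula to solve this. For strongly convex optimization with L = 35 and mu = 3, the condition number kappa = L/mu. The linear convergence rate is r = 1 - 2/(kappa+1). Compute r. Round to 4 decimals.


Step 1: Compute the condition number.
kappa = L/mu = 35/3 = 11.6667
Step 2: Compute the convergence rate.
r = 1 - 2/(kappa + 1) = 1 - 2*mu/(L + mu) = (L - mu)/(L + mu) = 32/38 = 0.8421


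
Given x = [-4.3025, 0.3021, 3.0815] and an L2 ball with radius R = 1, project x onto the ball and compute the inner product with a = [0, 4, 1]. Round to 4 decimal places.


Step 1: Compute ||x|| (intermediates to 6 decimals).
||x|| = sqrt((-4.3025)^2 + 0.3021^2 + 3.0815^2) = 5.300794
Step 2: Project.
Since ||x|| > R, scale = R/||x|| = 1/5.300794 = 0.188651, proj(x) = scale * x
proj(x) = [-0.811671, 0.056991, 0.581328]
Step 3: Dot product.
a^T * proj(x) = 0*(-0.811671) + 4*0.056991 + 1*0.581328 = 0.8093


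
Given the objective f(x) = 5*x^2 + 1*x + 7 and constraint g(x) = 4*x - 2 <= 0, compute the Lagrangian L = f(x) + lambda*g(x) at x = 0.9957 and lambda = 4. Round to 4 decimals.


Step 1: Evaluate f(x).
f(0.9957) = 5*0.9957^2 + 1*0.9957 + 7 = 12.9528
Step 2: Evaluate g(x).
g(0.9957) = 4*0.9957 - 2 = 1.9828
Step 3: Compute Lagrangian.
L = 12.9528 + 4*1.9828 = 20.884


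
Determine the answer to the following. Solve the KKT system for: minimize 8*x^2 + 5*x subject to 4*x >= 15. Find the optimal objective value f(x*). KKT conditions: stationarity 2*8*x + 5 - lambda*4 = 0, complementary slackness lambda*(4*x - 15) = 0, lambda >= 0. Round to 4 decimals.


Step 1: Try lambda = 0 (constraint inactive).
x_unc = -5/(2*8) = -0.3125
Check: 4*-0.3125 = -1.25 < 15 -- violated!
Step 2: Constraint must be active: 4*x = 15
x* = 15/4 = 3.75
lambda = (2*8*3.75 + 5)/4 = 16.25
Step 3: Compute optimal value.
f(x*) = 8*3.75^2 + 5*3.75 = 131.25


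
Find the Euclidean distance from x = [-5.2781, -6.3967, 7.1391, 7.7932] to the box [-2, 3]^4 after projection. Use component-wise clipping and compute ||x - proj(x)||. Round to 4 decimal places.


Project each component onto [-2, 3].
clip(-5.2781) = -2.0, clip(-6.3967) = -2.0, clip(7.1391) = 3.0, clip(7.7932) = 3.0
Projection = [-2.0, -2.0, 3.0, 3.0]
Squared diffs: [10.7459, 19.331, 17.1321, 22.9748]
Distance = sqrt(70.1838) = 8.3776


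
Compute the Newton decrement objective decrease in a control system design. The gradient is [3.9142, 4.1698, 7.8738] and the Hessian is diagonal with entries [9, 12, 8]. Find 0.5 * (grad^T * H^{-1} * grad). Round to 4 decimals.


Step 1: H is diagonal, so H^(-1) * g = [0.4349, 0.3475, 0.9842].
Step 2: g^T H^(-1) g = sum_i g_i^2 / H_ii
  = (3.9142)^2/9 + (4.1698)^2/12 + (7.8738)^2/8
  = 1.7023 + 1.4489 + 7.7496 = 10.9009
Step 3: Objective decrease = 0.5 * g^T H^(-1) g = 5.4504


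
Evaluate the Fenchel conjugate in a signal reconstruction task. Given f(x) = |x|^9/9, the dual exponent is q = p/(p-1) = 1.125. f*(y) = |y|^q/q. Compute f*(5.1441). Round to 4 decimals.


The conjugate exponent q satisfies 1/p + 1/q = 1.
p = 9, so q = 9/(9 - 1) = 1.125
|y|^q = 5.1441^1.125 = 6.3128
f*(5.1441) = 6.3128 / 1.125 = 5.6114


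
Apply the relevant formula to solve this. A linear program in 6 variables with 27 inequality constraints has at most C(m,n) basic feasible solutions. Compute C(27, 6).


Each vertex corresponds to some choice of n active constraints out of m, so the number of vertices is at most C(m, n) = m! / (n!(m-n)!).
m = 27, n = 6
Numerator: 27 * 26 * 25 * 24 * 23 * 22
Denominator: 6! = 720
C(27, 6) = 296010


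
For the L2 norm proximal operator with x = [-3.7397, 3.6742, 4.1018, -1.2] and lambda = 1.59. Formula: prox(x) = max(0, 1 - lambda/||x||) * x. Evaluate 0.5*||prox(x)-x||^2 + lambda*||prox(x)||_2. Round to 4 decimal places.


Step 1: Compute ||x||.
||x|| = 6.7639
Step 2: Compute scaling factor.
scale = max(0, 1 - 1.59/6.7639) = 0.7649
Step 3: prox(x) = [-2.8606, 2.8105, 3.1376, -0.9179]
||prox(x)|| = 5.1739
Step 4: Proximal objective.
0.5*||prox-x||^2 = 1.2641
lambda*||prox|| = 8.2265
Total = 9.4905


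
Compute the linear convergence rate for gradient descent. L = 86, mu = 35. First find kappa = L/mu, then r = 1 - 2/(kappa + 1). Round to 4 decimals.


Step 1: Compute the condition number.
kappa = L/mu = 86/35 = 2.4571
Step 2: Compute the convergence rate.
r = 1 - 2/(kappa + 1) = 1 - 2*mu/(L + mu) = (L - mu)/(L + mu) = 51/121 = 0.4215


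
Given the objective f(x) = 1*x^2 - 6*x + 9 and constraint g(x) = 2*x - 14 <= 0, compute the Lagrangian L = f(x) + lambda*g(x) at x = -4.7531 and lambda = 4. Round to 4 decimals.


Step 1: Evaluate f(x).
f(-4.7531) = 1*(-4.7531)^2 - 6*(-4.7531) + 9 = 60.1106
Step 2: Evaluate g(x).
g(-4.7531) = 2*-4.7531 - 14 = -23.5062
Step 3: Compute Lagrangian.
L = 60.1106 + 4*-23.5062 = -33.9142


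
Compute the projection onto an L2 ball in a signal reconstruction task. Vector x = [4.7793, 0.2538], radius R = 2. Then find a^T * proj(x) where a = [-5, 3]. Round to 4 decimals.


Step 1: Compute ||x|| (intermediates to 6 decimals).
||x|| = sqrt(4.7793^2 + 0.2538^2) = 4.786034
Step 2: Project.
Since ||x|| > R, scale = R/||x|| = 2/4.786034 = 0.417883, proj(x) = scale * x
proj(x) = [1.997188, 0.106059]
Step 3: Dot product.
a^T * proj(x) = -5*1.997188 + 3*0.106059 = -9.6678


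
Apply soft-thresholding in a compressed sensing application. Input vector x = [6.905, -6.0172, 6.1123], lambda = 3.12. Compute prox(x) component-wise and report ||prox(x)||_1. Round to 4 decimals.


Soft-thresholding with lambda = 3.12:
prox(6.905) = sign(6.905)*max(|6.905| - 3.12, 0) = 3.785
prox(-6.0172) = sign(-6.0172)*max(|-6.0172| - 3.12, 0) = -2.8972
prox(6.1123) = sign(6.1123)*max(|6.1123| - 3.12, 0) = 2.9923
prox(x) = [3.785, -2.8972, 2.9923]
||prox(x)||_1 = 3.785 + 2.8972 + 2.9923 = 9.6745


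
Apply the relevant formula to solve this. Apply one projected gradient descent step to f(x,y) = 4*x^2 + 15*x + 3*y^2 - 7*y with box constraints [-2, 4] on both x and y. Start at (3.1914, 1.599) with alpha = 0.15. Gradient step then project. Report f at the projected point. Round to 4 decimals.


Step 1: Compute gradient at (3.1914, 1.599).
grad_x = 2*4*3.1914 + 15 = 40.5312
grad_y = 2*3*1.599 - 7 = 2.594
Step 2: Gradient step.
x_raw = 3.1914 - 0.15*40.5312 = -2.8883
y_raw = 1.599 - 0.15*2.594 = 1.2099
Step 3: Project onto [-2, 4].
x_proj = clip(-2.8883) = -2.0
y_proj = clip(1.2099) = 1.2099
Step 4: Evaluate f.
f(-2.0, 1.2099) = -18.0777


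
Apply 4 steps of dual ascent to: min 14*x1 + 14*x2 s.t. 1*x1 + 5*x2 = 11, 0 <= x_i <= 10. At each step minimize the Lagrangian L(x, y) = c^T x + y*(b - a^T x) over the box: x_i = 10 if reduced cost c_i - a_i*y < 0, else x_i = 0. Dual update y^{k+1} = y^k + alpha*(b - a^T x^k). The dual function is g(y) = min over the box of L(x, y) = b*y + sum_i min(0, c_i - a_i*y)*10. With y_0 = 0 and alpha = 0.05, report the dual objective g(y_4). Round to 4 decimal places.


Dual ascent for LP: min 14*x1 + 14*x2, 1*x1 + 5*x2 = 11, 0 <= x_i <= 10
Step 1: y^k = 0.0, reduced costs: (14.0, 14.0)
  x^k = (0.0, 0.0), subgradient = b - a^T x = 11.0
  y^{k+1} = 0.0 + 0.05*11.0 = 0.55
Step 2: y^k = 0.55, reduced costs: (13.45, 11.25)
  x^k = (0.0, 0.0), subgradient = b - a^T x = 11.0
  y^{k+1} = 0.55 + 0.05*11.0 = 1.1
Step 3: y^k = 1.1, reduced costs: (12.9, 8.5)
  x^k = (0.0, 0.0), subgradient = b - a^T x = 11.0
  y^{k+1} = 1.1 + 0.05*11.0 = 1.65
Step 4: y^k = 1.65, reduced costs: (12.35, 5.75)
  x^k = (0.0, 0.0), subgradient = b - a^T x = 11.0
  y^{k+1} = 1.65 + 0.05*11.0 = 2.2
Dual objective at y_4 = 2.2: reduced costs (11.8, 3.0), box minimizer x = (0.0, 0.0)
g(y_4) = b*y + (c1 - a1*y)*x1 + (c2 - a2*y)*x2 = 11*2.2 + 11.8*0.0 + 3.0*0.0 = 24.2 + 0.0 + 0.0 = 24.2


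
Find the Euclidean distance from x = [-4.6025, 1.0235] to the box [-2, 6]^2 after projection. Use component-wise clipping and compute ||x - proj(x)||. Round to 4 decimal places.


Project each component onto [-2, 6].
clip(-4.6025) = -2.0, clip(1.0235) = 1.0235
Projection = [-2.0, 1.0235]
Squared diffs: [6.773, 0.0]
Distance = sqrt(6.773) = 2.6025


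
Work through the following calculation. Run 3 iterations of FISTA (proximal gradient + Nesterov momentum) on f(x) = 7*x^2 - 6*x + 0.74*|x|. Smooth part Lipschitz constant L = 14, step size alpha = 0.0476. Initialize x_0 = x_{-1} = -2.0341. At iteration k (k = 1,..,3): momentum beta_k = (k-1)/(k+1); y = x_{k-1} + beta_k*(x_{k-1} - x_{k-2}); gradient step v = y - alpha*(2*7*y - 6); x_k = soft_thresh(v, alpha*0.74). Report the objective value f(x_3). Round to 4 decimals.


FISTA on f(x) = 7*x^2 - 6*x + 0.74*|x|
L = 14, alpha = 0.0476
Iteration 1: beta = 0.0, y = -2.0341 + 0.0*(-2.0341 + 2.0341) = -2.0341
  grad(y) = -34.4774, v = y - alpha*grad = -0.393
  prox(v) = soft_thresh(-0.393, 0.0352) = -0.3578
Iteration 2: beta = 0.3333, y = -0.3578 + 0.3333*(-0.3578 + 2.0341) = 0.201
  grad(y) = -3.1856, v = y - alpha*grad = 0.3527
  prox(v) = soft_thresh(0.3527, 0.0352) = 0.3174
Iteration 3: beta = 0.5, y = 0.3174 + 0.5*(0.3174 + 0.3578) = 0.655
  grad(y) = 3.1705, v = y - alpha*grad = 0.5041
  prox(v) = soft_thresh(0.5041, 0.0352) = 0.4689
f(x_3) = 7*0.4689^2 - 6*0.4689 + 0.74*|0.4689| = -0.9273
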